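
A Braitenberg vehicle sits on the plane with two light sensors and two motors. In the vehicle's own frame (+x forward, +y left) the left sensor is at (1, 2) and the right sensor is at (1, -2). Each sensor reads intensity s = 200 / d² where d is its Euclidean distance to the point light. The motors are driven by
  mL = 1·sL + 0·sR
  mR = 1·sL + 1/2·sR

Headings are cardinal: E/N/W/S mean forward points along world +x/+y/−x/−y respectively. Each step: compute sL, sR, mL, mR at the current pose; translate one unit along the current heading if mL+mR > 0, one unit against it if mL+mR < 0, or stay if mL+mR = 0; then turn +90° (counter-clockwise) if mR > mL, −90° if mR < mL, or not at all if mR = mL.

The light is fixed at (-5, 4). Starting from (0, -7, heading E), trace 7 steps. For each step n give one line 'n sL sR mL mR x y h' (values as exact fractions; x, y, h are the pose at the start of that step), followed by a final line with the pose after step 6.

0 200/117 40/41 200/117 10540/4797 0 -7 E
1 50/29 50/41 50/29 2775/1189 1 -7 N
2 200/169 200/89 200/169 34700/15041 1 -6 W
3 20/17 20/13 20/17 430/221 0 -6 S
4 200/117 40/41 200/117 10540/4797 0 -7 E
5 50/29 50/41 50/29 2775/1189 1 -7 N
6 200/169 200/89 200/169 34700/15041 1 -6 W
final 0 -6 S

n=0: pose=(0,-7,E); sL=200/117, sR=40/41; mL=200/117, mR=10540/4797; mL+mR=18740/4797 → advance +1; mR−mL=20/41 → turn +1·90°
n=1: pose=(1,-7,N); sL=50/29, sR=50/41; mL=50/29, mR=2775/1189; mL+mR=4825/1189 → advance +1; mR−mL=25/41 → turn +1·90°
n=2: pose=(1,-6,W); sL=200/169, sR=200/89; mL=200/169, mR=34700/15041; mL+mR=52500/15041 → advance +1; mR−mL=100/89 → turn +1·90°
n=3: pose=(0,-6,S); sL=20/17, sR=20/13; mL=20/17, mR=430/221; mL+mR=690/221 → advance +1; mR−mL=10/13 → turn +1·90°
n=4: pose=(0,-7,E); sL=200/117, sR=40/41; mL=200/117, mR=10540/4797; mL+mR=18740/4797 → advance +1; mR−mL=20/41 → turn +1·90°
n=5: pose=(1,-7,N); sL=50/29, sR=50/41; mL=50/29, mR=2775/1189; mL+mR=4825/1189 → advance +1; mR−mL=25/41 → turn +1·90°
n=6: pose=(1,-6,W); sL=200/169, sR=200/89; mL=200/169, mR=34700/15041; mL+mR=52500/15041 → advance +1; mR−mL=100/89 → turn +1·90°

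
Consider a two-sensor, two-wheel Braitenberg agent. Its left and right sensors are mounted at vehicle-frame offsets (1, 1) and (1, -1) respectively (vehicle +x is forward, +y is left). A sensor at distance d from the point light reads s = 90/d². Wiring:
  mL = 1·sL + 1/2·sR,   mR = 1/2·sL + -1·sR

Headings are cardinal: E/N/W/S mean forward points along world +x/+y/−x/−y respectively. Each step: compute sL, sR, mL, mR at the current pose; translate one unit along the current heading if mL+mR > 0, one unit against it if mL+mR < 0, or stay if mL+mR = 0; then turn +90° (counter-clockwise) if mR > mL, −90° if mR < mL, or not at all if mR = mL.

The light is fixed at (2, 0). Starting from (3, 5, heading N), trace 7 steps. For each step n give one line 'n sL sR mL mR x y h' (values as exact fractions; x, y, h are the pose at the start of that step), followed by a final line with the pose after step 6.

n=0: pose=(3,5,N); sL=5/2, sR=9/4; mL=29/8, mR=-1; mL+mR=21/8 → advance +1; mR−mL=-37/8 → turn -1·90°
n=1: pose=(3,6,E); sL=90/53, sR=90/29; mL=4995/1537, mR=-3465/1537; mL+mR=1530/1537 → advance +1; mR−mL=-8460/1537 → turn -1·90°
n=2: pose=(4,6,S); sL=45/17, sR=45/13; mL=1935/442, mR=-945/442; mL+mR=495/221 → advance +1; mR−mL=-1440/221 → turn -1·90°
n=3: pose=(4,5,W); sL=90/17, sR=90/37; mL=4095/629, mR=135/629; mL+mR=4230/629 → advance +1; mR−mL=-3960/629 → turn -1·90°
n=4: pose=(3,5,N); sL=5/2, sR=9/4; mL=29/8, mR=-1; mL+mR=21/8 → advance +1; mR−mL=-37/8 → turn -1·90°
n=5: pose=(3,6,E); sL=90/53, sR=90/29; mL=4995/1537, mR=-3465/1537; mL+mR=1530/1537 → advance +1; mR−mL=-8460/1537 → turn -1·90°
n=6: pose=(4,6,S); sL=45/17, sR=45/13; mL=1935/442, mR=-945/442; mL+mR=495/221 → advance +1; mR−mL=-1440/221 → turn -1·90°

0 5/2 9/4 29/8 -1 3 5 N
1 90/53 90/29 4995/1537 -3465/1537 3 6 E
2 45/17 45/13 1935/442 -945/442 4 6 S
3 90/17 90/37 4095/629 135/629 4 5 W
4 5/2 9/4 29/8 -1 3 5 N
5 90/53 90/29 4995/1537 -3465/1537 3 6 E
6 45/17 45/13 1935/442 -945/442 4 6 S
final 4 5 W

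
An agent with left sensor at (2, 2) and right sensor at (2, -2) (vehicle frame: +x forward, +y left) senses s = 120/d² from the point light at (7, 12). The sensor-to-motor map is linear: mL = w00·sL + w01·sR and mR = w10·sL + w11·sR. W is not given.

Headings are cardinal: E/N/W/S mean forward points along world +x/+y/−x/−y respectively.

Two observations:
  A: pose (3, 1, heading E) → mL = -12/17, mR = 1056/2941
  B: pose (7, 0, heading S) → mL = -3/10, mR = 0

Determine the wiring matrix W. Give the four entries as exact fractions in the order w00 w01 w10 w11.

obs A: pose=(3,1,E) → sL=24/17, sR=120/173, mL=-12/17, mR=1056/2941
obs B: pose=(7,0,S) → sL=3/5, sR=3/5, mL=-3/10, mR=0
sensor matrix S = [[24/17, 120/173], [3/5, 3/5]]; det S = 6336/14705
solve [mL_A; mL_B] = S·[w00; w01] and [mR_A; mR_B] = S·[w10; w11]:
  w00 = -1/2, w01 = 0, w10 = 1/2, w11 = -1/2

-1/2 0 1/2 -1/2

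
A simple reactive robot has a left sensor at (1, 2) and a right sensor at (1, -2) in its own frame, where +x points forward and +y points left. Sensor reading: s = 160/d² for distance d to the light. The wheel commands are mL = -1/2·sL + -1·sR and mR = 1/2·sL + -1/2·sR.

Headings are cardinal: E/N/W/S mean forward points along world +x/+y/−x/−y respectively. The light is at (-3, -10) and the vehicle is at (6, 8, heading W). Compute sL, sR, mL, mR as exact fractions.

left sensor world pos  = (5, 6); dL² = 320
right sensor world pos = (5, 10); dR² = 464
sL = 160/320 = 1/2
sR = 160/464 = 10/29
mL = -1/2·sL + -1·sR = -69/116
mR = 1/2·sL + -1/2·sR = 9/116

1/2 10/29 -69/116 9/116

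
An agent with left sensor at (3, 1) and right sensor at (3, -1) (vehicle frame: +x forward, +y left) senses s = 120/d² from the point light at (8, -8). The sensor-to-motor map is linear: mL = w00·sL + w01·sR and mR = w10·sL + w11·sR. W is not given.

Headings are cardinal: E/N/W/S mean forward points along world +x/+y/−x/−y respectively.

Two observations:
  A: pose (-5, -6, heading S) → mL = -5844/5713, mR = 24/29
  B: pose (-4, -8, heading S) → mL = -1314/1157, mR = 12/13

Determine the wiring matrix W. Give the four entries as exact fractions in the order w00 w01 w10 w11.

obs A: pose=(-5,-6,S) → sL=24/29, sR=120/197, mL=-5844/5713, mR=24/29
obs B: pose=(-4,-8,S) → sL=12/13, sR=60/89, mL=-1314/1157, mR=12/13
sensor matrix S = [[24/29, 120/197], [12/13, 60/89]]; det S = -28800/6609941
solve [mL_A; mL_B] = S·[w00; w01] and [mR_A; mR_B] = S·[w10; w11]:
  w00 = -1/2, w01 = -1, w10 = 1, w11 = 0

-1/2 -1 1 0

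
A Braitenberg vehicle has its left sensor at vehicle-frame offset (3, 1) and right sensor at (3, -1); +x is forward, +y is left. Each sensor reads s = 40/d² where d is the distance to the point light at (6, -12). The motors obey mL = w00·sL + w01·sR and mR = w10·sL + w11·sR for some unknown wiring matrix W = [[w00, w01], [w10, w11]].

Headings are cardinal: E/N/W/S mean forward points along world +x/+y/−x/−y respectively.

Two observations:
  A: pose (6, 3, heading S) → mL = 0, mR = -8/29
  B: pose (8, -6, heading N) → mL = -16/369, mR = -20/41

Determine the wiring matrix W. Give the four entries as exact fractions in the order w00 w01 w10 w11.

obs A: pose=(6,3,S) → sL=8/29, sR=8/29, mL=0, mR=-8/29
obs B: pose=(8,-6,N) → sL=20/41, sR=4/9, mL=-16/369, mR=-20/41
sensor matrix S = [[8/29, 8/29], [20/41, 4/9]]; det S = -128/10701
solve [mL_A; mL_B] = S·[w00; w01] and [mR_A; mR_B] = S·[w10; w11]:
  w00 = -1, w01 = 1, w10 = -1, w11 = 0

-1 1 -1 0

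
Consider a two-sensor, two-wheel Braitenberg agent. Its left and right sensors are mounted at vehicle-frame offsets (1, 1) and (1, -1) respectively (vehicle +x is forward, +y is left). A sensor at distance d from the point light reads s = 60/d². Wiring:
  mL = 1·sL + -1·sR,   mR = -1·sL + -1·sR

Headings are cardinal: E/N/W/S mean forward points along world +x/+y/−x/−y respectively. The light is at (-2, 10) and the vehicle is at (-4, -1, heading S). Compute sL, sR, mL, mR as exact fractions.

left sensor world pos  = (-3, -2); dL² = 145
right sensor world pos = (-5, -2); dR² = 153
sL = 60/145 = 12/29
sR = 60/153 = 20/51
mL = 1·sL + -1·sR = 32/1479
mR = -1·sL + -1·sR = -1192/1479

12/29 20/51 32/1479 -1192/1479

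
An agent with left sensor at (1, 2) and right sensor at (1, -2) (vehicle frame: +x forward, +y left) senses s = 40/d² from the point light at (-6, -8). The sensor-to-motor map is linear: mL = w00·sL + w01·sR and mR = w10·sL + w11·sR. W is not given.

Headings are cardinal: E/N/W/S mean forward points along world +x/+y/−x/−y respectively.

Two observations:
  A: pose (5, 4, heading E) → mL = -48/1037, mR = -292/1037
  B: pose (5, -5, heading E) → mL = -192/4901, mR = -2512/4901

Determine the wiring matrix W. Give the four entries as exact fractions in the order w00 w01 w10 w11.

1 -1 -1 -1

obs A: pose=(5,4,E) → sL=2/17, sR=10/61, mL=-48/1037, mR=-292/1037
obs B: pose=(5,-5,E) → sL=40/169, sR=8/29, mL=-192/4901, mR=-2512/4901
sensor matrix S = [[2/17, 10/61], [40/169, 8/29]]; det S = -32256/5082337
solve [mL_A; mL_B] = S·[w00; w01] and [mR_A; mR_B] = S·[w10; w11]:
  w00 = 1, w01 = -1, w10 = -1, w11 = -1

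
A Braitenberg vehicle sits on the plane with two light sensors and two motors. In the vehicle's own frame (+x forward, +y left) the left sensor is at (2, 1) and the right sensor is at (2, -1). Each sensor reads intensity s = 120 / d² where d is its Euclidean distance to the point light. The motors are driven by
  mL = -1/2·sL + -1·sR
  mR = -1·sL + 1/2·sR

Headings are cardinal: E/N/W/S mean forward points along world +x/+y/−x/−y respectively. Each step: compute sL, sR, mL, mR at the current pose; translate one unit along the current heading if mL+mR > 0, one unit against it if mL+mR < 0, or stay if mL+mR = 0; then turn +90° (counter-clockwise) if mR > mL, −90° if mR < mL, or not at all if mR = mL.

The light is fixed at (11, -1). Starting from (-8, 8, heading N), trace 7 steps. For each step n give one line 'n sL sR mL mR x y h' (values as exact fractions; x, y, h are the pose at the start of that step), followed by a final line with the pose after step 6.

n=0: pose=(-8,8,N); sL=120/521, sR=24/89; mL=-17844/46369, mR=-4428/46369; mL+mR=-22272/46369 → advance -1; mR−mL=13416/46369 → turn +1·90°
n=1: pose=(-8,7,W); sL=12/49, sR=20/87; mL=-1502/4263, mR=-554/4263; mL+mR=-2056/4263 → advance -1; mR−mL=316/1421 → turn +1·90°
n=2: pose=(-7,7,S); sL=24/65, sR=120/397; mL=-12564/25805, mR=-5628/25805; mL+mR=-18192/25805 → advance -1; mR−mL=6936/25805 → turn +1·90°
n=3: pose=(-7,8,E); sL=30/89, sR=3/8; mL=-387/712, mR=-213/1424; mL+mR=-987/1424 → advance -1; mR−mL=561/1424 → turn +1·90°
n=4: pose=(-8,8,N); sL=120/521, sR=24/89; mL=-17844/46369, mR=-4428/46369; mL+mR=-22272/46369 → advance -1; mR−mL=13416/46369 → turn +1·90°
n=5: pose=(-8,7,W); sL=12/49, sR=20/87; mL=-1502/4263, mR=-554/4263; mL+mR=-2056/4263 → advance -1; mR−mL=316/1421 → turn +1·90°
n=6: pose=(-7,7,S); sL=24/65, sR=120/397; mL=-12564/25805, mR=-5628/25805; mL+mR=-18192/25805 → advance -1; mR−mL=6936/25805 → turn +1·90°

0 120/521 24/89 -17844/46369 -4428/46369 -8 8 N
1 12/49 20/87 -1502/4263 -554/4263 -8 7 W
2 24/65 120/397 -12564/25805 -5628/25805 -7 7 S
3 30/89 3/8 -387/712 -213/1424 -7 8 E
4 120/521 24/89 -17844/46369 -4428/46369 -8 8 N
5 12/49 20/87 -1502/4263 -554/4263 -8 7 W
6 24/65 120/397 -12564/25805 -5628/25805 -7 7 S
final -7 8 E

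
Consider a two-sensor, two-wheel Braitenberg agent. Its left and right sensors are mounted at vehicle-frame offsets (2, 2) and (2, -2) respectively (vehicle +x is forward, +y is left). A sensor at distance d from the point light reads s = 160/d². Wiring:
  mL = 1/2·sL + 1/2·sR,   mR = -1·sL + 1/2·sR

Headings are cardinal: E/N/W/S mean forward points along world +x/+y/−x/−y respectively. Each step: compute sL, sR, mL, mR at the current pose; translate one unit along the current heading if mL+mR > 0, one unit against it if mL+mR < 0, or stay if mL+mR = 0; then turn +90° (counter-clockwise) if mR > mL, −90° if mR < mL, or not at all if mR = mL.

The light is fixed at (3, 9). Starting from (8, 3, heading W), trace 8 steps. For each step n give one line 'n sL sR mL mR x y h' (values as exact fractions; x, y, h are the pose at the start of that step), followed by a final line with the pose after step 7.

n=0: pose=(8,3,W); sL=160/73, sR=32/5; mL=1568/365, mR=368/365; mL+mR=1936/365 → advance +1; mR−mL=-240/73 → turn -1·90°
n=1: pose=(7,3,N); sL=8, sR=40/13; mL=72/13, mR=-84/13; mL+mR=-12/13 → advance -1; mR−mL=-12 → turn -1·90°
n=2: pose=(7,2,E); sL=160/61, sR=160/117; mL=14240/7137, mR=-13840/7137; mL+mR=400/7137 → advance +1; mR−mL=-240/61 → turn -1·90°
n=3: pose=(8,2,S); sL=16/13, sR=16/9; mL=176/117, mR=-40/117; mL+mR=136/117 → advance +1; mR−mL=-24/13 → turn -1·90°
n=4: pose=(8,1,W); sL=160/109, sR=32/9; mL=2464/981, mR=304/981; mL+mR=2768/981 → advance +1; mR−mL=-240/109 → turn -1·90°
n=5: pose=(7,1,N); sL=4, sR=20/9; mL=28/9, mR=-26/9; mL+mR=2/9 → advance +1; mR−mL=-6 → turn -1·90°
n=6: pose=(7,2,E); sL=160/61, sR=160/117; mL=14240/7137, mR=-13840/7137; mL+mR=400/7137 → advance +1; mR−mL=-240/61 → turn -1·90°
n=7: pose=(8,2,S); sL=16/13, sR=16/9; mL=176/117, mR=-40/117; mL+mR=136/117 → advance +1; mR−mL=-24/13 → turn -1·90°

0 160/73 32/5 1568/365 368/365 8 3 W
1 8 40/13 72/13 -84/13 7 3 N
2 160/61 160/117 14240/7137 -13840/7137 7 2 E
3 16/13 16/9 176/117 -40/117 8 2 S
4 160/109 32/9 2464/981 304/981 8 1 W
5 4 20/9 28/9 -26/9 7 1 N
6 160/61 160/117 14240/7137 -13840/7137 7 2 E
7 16/13 16/9 176/117 -40/117 8 2 S
final 8 1 W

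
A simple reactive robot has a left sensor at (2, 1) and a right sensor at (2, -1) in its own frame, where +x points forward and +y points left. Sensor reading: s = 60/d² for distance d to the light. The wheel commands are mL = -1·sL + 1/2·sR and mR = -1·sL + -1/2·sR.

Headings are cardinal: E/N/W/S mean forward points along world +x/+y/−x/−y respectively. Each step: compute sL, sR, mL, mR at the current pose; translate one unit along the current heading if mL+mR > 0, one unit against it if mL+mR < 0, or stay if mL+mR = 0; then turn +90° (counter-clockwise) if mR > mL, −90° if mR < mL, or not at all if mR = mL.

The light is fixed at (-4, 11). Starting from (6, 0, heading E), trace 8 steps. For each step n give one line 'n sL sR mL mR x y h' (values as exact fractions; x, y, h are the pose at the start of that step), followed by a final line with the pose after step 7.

0 15/61 5/24 -415/2928 -1025/2928 6 0 E
1 60/269 60/233 -5910/62677 -22050/62677 5 0 S
2 6/17 6/13 -27/221 -129/221 5 1 W
3 12/29 12/37 -270/1073 -618/1073 6 1 N
4 15/61 5/24 -415/2928 -1025/2928 6 0 E
5 60/269 60/233 -5910/62677 -22050/62677 5 0 S
6 6/17 6/13 -27/221 -129/221 5 1 W
7 12/29 12/37 -270/1073 -618/1073 6 1 N
final 6 0 E

n=0: pose=(6,0,E); sL=15/61, sR=5/24; mL=-415/2928, mR=-1025/2928; mL+mR=-30/61 → advance -1; mR−mL=-5/24 → turn -1·90°
n=1: pose=(5,0,S); sL=60/269, sR=60/233; mL=-5910/62677, mR=-22050/62677; mL+mR=-120/269 → advance -1; mR−mL=-60/233 → turn -1·90°
n=2: pose=(5,1,W); sL=6/17, sR=6/13; mL=-27/221, mR=-129/221; mL+mR=-12/17 → advance -1; mR−mL=-6/13 → turn -1·90°
n=3: pose=(6,1,N); sL=12/29, sR=12/37; mL=-270/1073, mR=-618/1073; mL+mR=-24/29 → advance -1; mR−mL=-12/37 → turn -1·90°
n=4: pose=(6,0,E); sL=15/61, sR=5/24; mL=-415/2928, mR=-1025/2928; mL+mR=-30/61 → advance -1; mR−mL=-5/24 → turn -1·90°
n=5: pose=(5,0,S); sL=60/269, sR=60/233; mL=-5910/62677, mR=-22050/62677; mL+mR=-120/269 → advance -1; mR−mL=-60/233 → turn -1·90°
n=6: pose=(5,1,W); sL=6/17, sR=6/13; mL=-27/221, mR=-129/221; mL+mR=-12/17 → advance -1; mR−mL=-6/13 → turn -1·90°
n=7: pose=(6,1,N); sL=12/29, sR=12/37; mL=-270/1073, mR=-618/1073; mL+mR=-24/29 → advance -1; mR−mL=-12/37 → turn -1·90°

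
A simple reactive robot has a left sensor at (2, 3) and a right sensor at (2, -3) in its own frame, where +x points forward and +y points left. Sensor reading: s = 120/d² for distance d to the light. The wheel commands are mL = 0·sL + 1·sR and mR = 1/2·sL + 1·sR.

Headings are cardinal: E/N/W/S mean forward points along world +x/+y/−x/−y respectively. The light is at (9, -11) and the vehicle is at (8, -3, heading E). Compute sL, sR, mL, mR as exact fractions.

60/61 60/13 60/13 4050/793

left sensor world pos  = (10, 0); dL² = 122
right sensor world pos = (10, -6); dR² = 26
sL = 120/122 = 60/61
sR = 120/26 = 60/13
mL = 0·sL + 1·sR = 60/13
mR = 1/2·sL + 1·sR = 4050/793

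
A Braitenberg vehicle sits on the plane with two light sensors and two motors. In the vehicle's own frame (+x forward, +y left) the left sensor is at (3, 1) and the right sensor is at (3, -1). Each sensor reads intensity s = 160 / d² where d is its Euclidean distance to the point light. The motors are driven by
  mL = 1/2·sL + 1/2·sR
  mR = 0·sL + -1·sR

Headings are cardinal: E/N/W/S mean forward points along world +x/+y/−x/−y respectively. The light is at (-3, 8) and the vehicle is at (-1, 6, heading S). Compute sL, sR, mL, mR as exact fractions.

left sensor world pos  = (0, 3); dL² = 34
right sensor world pos = (-2, 3); dR² = 26
sL = 160/34 = 80/17
sR = 160/26 = 80/13
mL = 1/2·sL + 1/2·sR = 1200/221
mR = 0·sL + -1·sR = -80/13

80/17 80/13 1200/221 -80/13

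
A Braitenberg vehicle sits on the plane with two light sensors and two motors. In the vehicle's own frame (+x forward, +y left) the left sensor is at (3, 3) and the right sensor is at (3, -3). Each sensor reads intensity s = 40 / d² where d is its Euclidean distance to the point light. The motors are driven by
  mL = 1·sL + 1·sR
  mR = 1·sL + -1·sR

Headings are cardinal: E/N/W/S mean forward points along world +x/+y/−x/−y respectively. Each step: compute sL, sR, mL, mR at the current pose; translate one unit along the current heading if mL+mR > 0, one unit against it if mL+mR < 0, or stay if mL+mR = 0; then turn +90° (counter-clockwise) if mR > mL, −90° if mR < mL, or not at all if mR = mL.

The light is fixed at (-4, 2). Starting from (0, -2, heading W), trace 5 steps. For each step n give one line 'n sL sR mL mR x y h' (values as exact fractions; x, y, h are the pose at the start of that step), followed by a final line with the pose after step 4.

n=0: pose=(0,-2,W); sL=4/5, sR=20; mL=104/5, mR=-96/5; mL+mR=8/5 → advance +1; mR−mL=-40 → turn -1·90°
n=1: pose=(-1,-2,N); sL=40, sR=40/37; mL=1520/37, mR=1440/37; mL+mR=80 → advance +1; mR−mL=-80/37 → turn -1·90°
n=2: pose=(-1,-1,E); sL=10/9, sR=5/9; mL=5/3, mR=5/9; mL+mR=20/9 → advance +1; mR−mL=-10/9 → turn -1·90°
n=3: pose=(0,-1,S); sL=8/17, sR=40/37; mL=976/629, mR=-384/629; mL+mR=16/17 → advance +1; mR−mL=-80/37 → turn -1·90°
n=4: pose=(0,-2,W); sL=4/5, sR=20; mL=104/5, mR=-96/5; mL+mR=8/5 → advance +1; mR−mL=-40 → turn -1·90°

0 4/5 20 104/5 -96/5 0 -2 W
1 40 40/37 1520/37 1440/37 -1 -2 N
2 10/9 5/9 5/3 5/9 -1 -1 E
3 8/17 40/37 976/629 -384/629 0 -1 S
4 4/5 20 104/5 -96/5 0 -2 W
final -1 -2 N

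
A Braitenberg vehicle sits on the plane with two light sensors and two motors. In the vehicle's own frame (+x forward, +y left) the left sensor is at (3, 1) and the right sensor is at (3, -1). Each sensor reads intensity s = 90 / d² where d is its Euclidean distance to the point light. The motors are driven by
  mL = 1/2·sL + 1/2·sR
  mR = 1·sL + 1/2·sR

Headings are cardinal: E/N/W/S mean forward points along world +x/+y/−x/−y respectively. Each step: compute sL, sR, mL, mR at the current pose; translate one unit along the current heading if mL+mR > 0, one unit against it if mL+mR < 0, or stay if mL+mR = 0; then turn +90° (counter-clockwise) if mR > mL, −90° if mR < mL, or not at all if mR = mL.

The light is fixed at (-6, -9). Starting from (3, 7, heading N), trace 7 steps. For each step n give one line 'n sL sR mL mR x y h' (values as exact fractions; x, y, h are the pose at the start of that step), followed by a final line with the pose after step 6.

0 18/85 90/461 7974/39185 12123/39185 3 7 N
1 45/146 1/4 163/584 253/584 3 8 W
2 90/277 18/49 4698/13573 6903/13573 2 8 S
3 9/41 45/173 1701/7093 4959/14186 2 7 E
4 18/85 90/461 7974/39185 12123/39185 3 7 N
5 45/146 1/4 163/584 253/584 3 8 W
6 90/277 18/49 4698/13573 6903/13573 2 8 S
final 2 7 E

n=0: pose=(3,7,N); sL=18/85, sR=90/461; mL=7974/39185, mR=12123/39185; mL+mR=20097/39185 → advance +1; mR−mL=9/85 → turn +1·90°
n=1: pose=(3,8,W); sL=45/146, sR=1/4; mL=163/584, mR=253/584; mL+mR=52/73 → advance +1; mR−mL=45/292 → turn +1·90°
n=2: pose=(2,8,S); sL=90/277, sR=18/49; mL=4698/13573, mR=6903/13573; mL+mR=11601/13573 → advance +1; mR−mL=45/277 → turn +1·90°
n=3: pose=(2,7,E); sL=9/41, sR=45/173; mL=1701/7093, mR=4959/14186; mL+mR=8361/14186 → advance +1; mR−mL=9/82 → turn +1·90°
n=4: pose=(3,7,N); sL=18/85, sR=90/461; mL=7974/39185, mR=12123/39185; mL+mR=20097/39185 → advance +1; mR−mL=9/85 → turn +1·90°
n=5: pose=(3,8,W); sL=45/146, sR=1/4; mL=163/584, mR=253/584; mL+mR=52/73 → advance +1; mR−mL=45/292 → turn +1·90°
n=6: pose=(2,8,S); sL=90/277, sR=18/49; mL=4698/13573, mR=6903/13573; mL+mR=11601/13573 → advance +1; mR−mL=45/277 → turn +1·90°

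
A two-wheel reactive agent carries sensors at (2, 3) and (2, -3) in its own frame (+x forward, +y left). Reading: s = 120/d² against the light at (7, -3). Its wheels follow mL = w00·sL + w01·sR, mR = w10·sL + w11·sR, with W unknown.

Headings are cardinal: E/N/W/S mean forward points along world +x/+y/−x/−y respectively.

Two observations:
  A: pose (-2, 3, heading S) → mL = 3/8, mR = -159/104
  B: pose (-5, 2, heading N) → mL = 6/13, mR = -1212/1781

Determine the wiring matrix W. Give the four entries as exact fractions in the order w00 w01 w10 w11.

0 1/2 -1/2 -1/2

obs A: pose=(-2,3,S) → sL=30/13, sR=3/4, mL=3/8, mR=-159/104
obs B: pose=(-5,2,N) → sL=60/137, sR=12/13, mL=6/13, mR=-1212/1781
sensor matrix S = [[30/13, 3/4], [60/137, 12/13]]; det S = 41715/23153
solve [mL_A; mL_B] = S·[w00; w01] and [mR_A; mR_B] = S·[w10; w11]:
  w00 = 0, w01 = 1/2, w10 = -1/2, w11 = -1/2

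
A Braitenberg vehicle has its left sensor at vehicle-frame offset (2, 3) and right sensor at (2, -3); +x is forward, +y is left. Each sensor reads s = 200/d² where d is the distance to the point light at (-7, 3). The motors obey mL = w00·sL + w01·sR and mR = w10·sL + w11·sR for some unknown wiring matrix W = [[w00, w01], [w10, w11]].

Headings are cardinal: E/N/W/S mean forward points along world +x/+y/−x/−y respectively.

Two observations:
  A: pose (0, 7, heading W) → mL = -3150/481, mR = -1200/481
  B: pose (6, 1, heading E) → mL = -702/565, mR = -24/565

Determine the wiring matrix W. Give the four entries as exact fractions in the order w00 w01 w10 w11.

-1/2 -1 -1/2 1/2

obs A: pose=(0,7,W) → sL=100/13, sR=100/37, mL=-3150/481, mR=-1200/481
obs B: pose=(6,1,E) → sL=100/113, sR=4/5, mL=-702/565, mR=-24/565
sensor matrix S = [[100/13, 100/37], [100/113, 4/5]]; det S = 204480/54353
solve [mL_A; mL_B] = S·[w00; w01] and [mR_A; mR_B] = S·[w10; w11]:
  w00 = -1/2, w01 = -1, w10 = -1/2, w11 = 1/2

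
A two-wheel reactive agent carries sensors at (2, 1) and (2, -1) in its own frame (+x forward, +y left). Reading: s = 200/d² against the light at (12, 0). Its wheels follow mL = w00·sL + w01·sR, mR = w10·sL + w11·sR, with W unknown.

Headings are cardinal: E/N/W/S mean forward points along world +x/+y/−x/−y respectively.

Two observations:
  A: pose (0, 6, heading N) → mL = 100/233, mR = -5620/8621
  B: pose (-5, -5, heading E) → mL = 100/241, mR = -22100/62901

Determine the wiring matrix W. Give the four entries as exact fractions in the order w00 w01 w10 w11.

obs A: pose=(0,6,N) → sL=200/233, sR=40/37, mL=100/233, mR=-5620/8621
obs B: pose=(-5,-5,E) → sL=200/241, sR=200/261, mL=100/241, mR=-22100/62901
sensor matrix S = [[200/233, 40/37], [200/241, 200/261]]; det S = -129824000/542269521
solve [mL_A; mL_B] = S·[w00; w01] and [mR_A; mR_B] = S·[w10; w11]:
  w00 = 1/2, w01 = 0, w10 = 1/2, w11 = -1

1/2 0 1/2 -1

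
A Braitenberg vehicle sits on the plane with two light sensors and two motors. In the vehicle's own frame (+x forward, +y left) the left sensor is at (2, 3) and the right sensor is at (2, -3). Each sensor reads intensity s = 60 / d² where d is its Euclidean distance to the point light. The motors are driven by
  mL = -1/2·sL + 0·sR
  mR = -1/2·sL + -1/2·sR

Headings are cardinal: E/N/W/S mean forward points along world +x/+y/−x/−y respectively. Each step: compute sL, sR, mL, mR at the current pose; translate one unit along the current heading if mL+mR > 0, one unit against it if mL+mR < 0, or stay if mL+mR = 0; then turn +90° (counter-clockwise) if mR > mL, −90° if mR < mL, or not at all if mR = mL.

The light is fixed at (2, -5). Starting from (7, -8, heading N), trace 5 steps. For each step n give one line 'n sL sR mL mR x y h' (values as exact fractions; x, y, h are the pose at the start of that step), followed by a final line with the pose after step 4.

n=0: pose=(7,-8,N); sL=12, sR=12/13; mL=-6, mR=-84/13; mL+mR=-162/13 → advance -1; mR−mL=-6/13 → turn -1·90°
n=1: pose=(7,-9,E); sL=6/5, sR=30/49; mL=-3/5, mR=-222/245; mL+mR=-369/245 → advance -1; mR−mL=-15/49 → turn -1·90°
n=2: pose=(6,-9,S); sL=12/17, sR=60/37; mL=-6/17, mR=-732/629; mL+mR=-954/629 → advance -1; mR−mL=-30/37 → turn -1·90°
n=3: pose=(6,-8,W); sL=3/2, sR=15; mL=-3/4, mR=-33/4; mL+mR=-9 → advance -1; mR−mL=-15/2 → turn -1·90°
n=4: pose=(7,-8,N); sL=12, sR=12/13; mL=-6, mR=-84/13; mL+mR=-162/13 → advance -1; mR−mL=-6/13 → turn -1·90°

0 12 12/13 -6 -84/13 7 -8 N
1 6/5 30/49 -3/5 -222/245 7 -9 E
2 12/17 60/37 -6/17 -732/629 6 -9 S
3 3/2 15 -3/4 -33/4 6 -8 W
4 12 12/13 -6 -84/13 7 -8 N
final 7 -9 E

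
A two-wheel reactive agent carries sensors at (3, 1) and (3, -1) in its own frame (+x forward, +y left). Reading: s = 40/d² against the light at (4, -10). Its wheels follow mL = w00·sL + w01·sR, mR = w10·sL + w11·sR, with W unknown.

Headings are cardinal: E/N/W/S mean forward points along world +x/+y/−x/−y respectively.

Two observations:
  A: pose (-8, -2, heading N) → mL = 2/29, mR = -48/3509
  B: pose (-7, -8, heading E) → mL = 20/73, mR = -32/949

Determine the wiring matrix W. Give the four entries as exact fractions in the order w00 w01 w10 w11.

1/2 0 1/2 -1/2

obs A: pose=(-8,-2,N) → sL=4/29, sR=20/121, mL=2/29, mR=-48/3509
obs B: pose=(-7,-8,E) → sL=40/73, sR=8/13, mL=20/73, mR=-32/949
sensor matrix S = [[4/29, 20/121], [40/73, 8/13]]; det S = -18944/3330041
solve [mL_A; mL_B] = S·[w00; w01] and [mR_A; mR_B] = S·[w10; w11]:
  w00 = 1/2, w01 = 0, w10 = 1/2, w11 = -1/2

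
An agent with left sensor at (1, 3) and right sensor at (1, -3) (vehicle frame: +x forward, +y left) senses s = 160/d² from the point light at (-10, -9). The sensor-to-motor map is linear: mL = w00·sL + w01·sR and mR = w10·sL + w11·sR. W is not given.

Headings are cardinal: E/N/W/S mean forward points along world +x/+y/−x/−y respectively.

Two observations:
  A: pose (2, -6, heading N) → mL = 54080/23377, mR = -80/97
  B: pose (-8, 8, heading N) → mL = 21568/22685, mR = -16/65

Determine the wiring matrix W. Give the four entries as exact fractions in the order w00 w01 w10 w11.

obs A: pose=(2,-6,N) → sL=160/97, sR=160/241, mL=54080/23377, mR=-80/97
obs B: pose=(-8,8,N) → sL=32/65, sR=160/349, mL=21568/22685, mR=-16/65
sensor matrix S = [[160/97, 160/241], [32/65, 160/349]]; det S = 45539328/106061449
solve [mL_A; mL_B] = S·[w00; w01] and [mR_A; mR_B] = S·[w10; w11]:
  w00 = 1, w01 = 1, w10 = -1/2, w11 = 0

1 1 -1/2 0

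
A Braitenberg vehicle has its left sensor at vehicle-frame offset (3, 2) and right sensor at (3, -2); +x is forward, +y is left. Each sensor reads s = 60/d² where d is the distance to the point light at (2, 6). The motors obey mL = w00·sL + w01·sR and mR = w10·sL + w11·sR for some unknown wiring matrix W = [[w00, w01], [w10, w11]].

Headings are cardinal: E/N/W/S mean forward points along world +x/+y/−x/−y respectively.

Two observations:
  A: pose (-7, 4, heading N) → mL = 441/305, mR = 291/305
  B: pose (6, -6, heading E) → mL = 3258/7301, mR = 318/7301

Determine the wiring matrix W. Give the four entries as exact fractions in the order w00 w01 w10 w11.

1/2 1 -1/2 1

obs A: pose=(-7,4,N) → sL=30/61, sR=6/5, mL=441/305, mR=291/305
obs B: pose=(6,-6,E) → sL=60/149, sR=12/49, mL=3258/7301, mR=318/7301
sensor matrix S = [[30/61, 6/5], [60/149, 12/49]]; det S = -161568/445361
solve [mL_A; mL_B] = S·[w00; w01] and [mR_A; mR_B] = S·[w10; w11]:
  w00 = 1/2, w01 = 1, w10 = -1/2, w11 = 1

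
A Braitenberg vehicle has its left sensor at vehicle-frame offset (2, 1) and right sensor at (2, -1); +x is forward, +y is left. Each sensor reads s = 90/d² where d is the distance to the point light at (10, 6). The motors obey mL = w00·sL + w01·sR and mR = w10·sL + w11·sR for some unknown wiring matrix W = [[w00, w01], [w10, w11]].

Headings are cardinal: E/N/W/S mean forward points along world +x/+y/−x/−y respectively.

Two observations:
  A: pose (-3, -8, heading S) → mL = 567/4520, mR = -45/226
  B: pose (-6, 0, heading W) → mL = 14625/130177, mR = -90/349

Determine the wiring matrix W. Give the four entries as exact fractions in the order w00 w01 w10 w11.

obs A: pose=(-3,-8,S) → sL=9/40, sR=45/226, mL=567/4520, mR=-45/226
obs B: pose=(-6,0,W) → sL=90/373, sR=90/349, mL=14625/130177, mR=-90/349
sensor matrix S = [[9/40, 45/226], [90/373, 90/349]]; det S = 587169/58840004
solve [mL_A; mL_B] = S·[w00; w01] and [mR_A; mR_B] = S·[w10; w11]:
  w00 = 1, w01 = -1/2, w10 = 0, w11 = -1

1 -1/2 0 -1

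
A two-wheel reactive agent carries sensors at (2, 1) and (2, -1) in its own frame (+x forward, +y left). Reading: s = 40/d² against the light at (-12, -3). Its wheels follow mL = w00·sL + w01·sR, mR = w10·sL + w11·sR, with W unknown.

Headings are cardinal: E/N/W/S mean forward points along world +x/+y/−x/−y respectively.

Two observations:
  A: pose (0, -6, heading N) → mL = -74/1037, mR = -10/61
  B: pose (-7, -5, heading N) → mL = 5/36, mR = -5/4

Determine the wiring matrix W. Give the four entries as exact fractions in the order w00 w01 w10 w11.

1/2 -1 -1/2 0

obs A: pose=(0,-6,N) → sL=20/61, sR=4/17, mL=-74/1037, mR=-10/61
obs B: pose=(-7,-5,N) → sL=5/2, sR=10/9, mL=5/36, mR=-5/4
sensor matrix S = [[20/61, 4/17], [5/2, 10/9]]; det S = -2090/9333
solve [mL_A; mL_B] = S·[w00; w01] and [mR_A; mR_B] = S·[w10; w11]:
  w00 = 1/2, w01 = -1, w10 = -1/2, w11 = 0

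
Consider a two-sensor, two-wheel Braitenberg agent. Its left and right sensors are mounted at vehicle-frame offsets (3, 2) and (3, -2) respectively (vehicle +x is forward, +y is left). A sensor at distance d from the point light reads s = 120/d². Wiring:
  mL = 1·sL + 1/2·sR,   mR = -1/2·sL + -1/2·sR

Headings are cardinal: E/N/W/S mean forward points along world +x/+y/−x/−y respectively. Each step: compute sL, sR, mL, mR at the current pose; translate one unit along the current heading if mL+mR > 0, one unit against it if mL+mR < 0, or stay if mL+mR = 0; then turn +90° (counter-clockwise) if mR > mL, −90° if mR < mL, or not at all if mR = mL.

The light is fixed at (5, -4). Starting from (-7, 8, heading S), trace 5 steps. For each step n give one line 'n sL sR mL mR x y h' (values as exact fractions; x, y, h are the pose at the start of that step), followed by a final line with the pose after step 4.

0 120/181 120/277 44100/50137 -27480/50137 -7 8 S
1 20/51 60/197 5470/10047 -3500/10047 -7 7 W
2 120/421 120/317 63300/133457 -44280/133457 -8 7 N
3 15/37 3/5 261/370 -93/185 -8 8 E
4 120/181 120/277 44100/50137 -27480/50137 -7 8 S
final -7 7 W

n=0: pose=(-7,8,S); sL=120/181, sR=120/277; mL=44100/50137, mR=-27480/50137; mL+mR=60/181 → advance +1; mR−mL=-71580/50137 → turn -1·90°
n=1: pose=(-7,7,W); sL=20/51, sR=60/197; mL=5470/10047, mR=-3500/10047; mL+mR=10/51 → advance +1; mR−mL=-2990/3349 → turn -1·90°
n=2: pose=(-8,7,N); sL=120/421, sR=120/317; mL=63300/133457, mR=-44280/133457; mL+mR=60/421 → advance +1; mR−mL=-107580/133457 → turn -1·90°
n=3: pose=(-8,8,E); sL=15/37, sR=3/5; mL=261/370, mR=-93/185; mL+mR=15/74 → advance +1; mR−mL=-447/370 → turn -1·90°
n=4: pose=(-7,8,S); sL=120/181, sR=120/277; mL=44100/50137, mR=-27480/50137; mL+mR=60/181 → advance +1; mR−mL=-71580/50137 → turn -1·90°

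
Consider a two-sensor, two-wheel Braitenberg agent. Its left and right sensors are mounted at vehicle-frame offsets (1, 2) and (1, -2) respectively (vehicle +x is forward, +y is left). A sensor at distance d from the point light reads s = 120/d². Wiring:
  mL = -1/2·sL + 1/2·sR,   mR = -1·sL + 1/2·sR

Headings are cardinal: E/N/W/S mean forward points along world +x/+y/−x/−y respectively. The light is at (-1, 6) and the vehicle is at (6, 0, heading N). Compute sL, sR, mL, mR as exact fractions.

left sensor world pos  = (4, 1); dL² = 50
right sensor world pos = (8, 1); dR² = 106
sL = 120/50 = 12/5
sR = 120/106 = 60/53
mL = -1/2·sL + 1/2·sR = -168/265
mR = -1·sL + 1/2·sR = -486/265

12/5 60/53 -168/265 -486/265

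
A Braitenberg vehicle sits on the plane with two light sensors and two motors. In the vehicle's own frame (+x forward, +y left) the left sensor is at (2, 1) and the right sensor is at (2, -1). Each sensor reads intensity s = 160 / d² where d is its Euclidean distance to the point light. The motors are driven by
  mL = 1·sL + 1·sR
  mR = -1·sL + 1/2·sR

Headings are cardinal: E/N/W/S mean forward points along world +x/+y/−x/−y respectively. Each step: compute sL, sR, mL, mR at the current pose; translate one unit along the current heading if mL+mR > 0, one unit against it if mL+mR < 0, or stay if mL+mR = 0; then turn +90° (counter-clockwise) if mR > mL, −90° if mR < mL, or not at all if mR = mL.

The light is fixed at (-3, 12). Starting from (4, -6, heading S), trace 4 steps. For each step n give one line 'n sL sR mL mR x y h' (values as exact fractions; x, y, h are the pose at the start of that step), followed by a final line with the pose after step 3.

0 10/29 40/109 2250/3161 -510/3161 4 -6 S
1 32/85 160/349 24768/29665 -4368/29665 4 -7 W
2 80/157 80/169 26080/26533 -7240/26533 3 -7 N
3 160/353 32/85 24896/30005 -7952/30005 3 -6 E
final 4 -6 S

n=0: pose=(4,-6,S); sL=10/29, sR=40/109; mL=2250/3161, mR=-510/3161; mL+mR=60/109 → advance +1; mR−mL=-2760/3161 → turn -1·90°
n=1: pose=(4,-7,W); sL=32/85, sR=160/349; mL=24768/29665, mR=-4368/29665; mL+mR=240/349 → advance +1; mR−mL=-29136/29665 → turn -1·90°
n=2: pose=(3,-7,N); sL=80/157, sR=80/169; mL=26080/26533, mR=-7240/26533; mL+mR=120/169 → advance +1; mR−mL=-33320/26533 → turn -1·90°
n=3: pose=(3,-6,E); sL=160/353, sR=32/85; mL=24896/30005, mR=-7952/30005; mL+mR=48/85 → advance +1; mR−mL=-32848/30005 → turn -1·90°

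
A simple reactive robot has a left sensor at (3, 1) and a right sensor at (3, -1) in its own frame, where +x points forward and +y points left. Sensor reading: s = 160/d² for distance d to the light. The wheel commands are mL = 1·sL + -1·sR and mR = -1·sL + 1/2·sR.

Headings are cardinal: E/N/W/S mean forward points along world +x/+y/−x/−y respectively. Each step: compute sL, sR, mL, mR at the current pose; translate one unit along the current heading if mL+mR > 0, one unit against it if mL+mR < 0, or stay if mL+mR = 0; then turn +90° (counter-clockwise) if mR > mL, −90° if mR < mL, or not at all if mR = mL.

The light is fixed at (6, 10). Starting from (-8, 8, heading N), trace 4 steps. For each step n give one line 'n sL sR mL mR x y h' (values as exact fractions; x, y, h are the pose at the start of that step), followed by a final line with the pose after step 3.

n=0: pose=(-8,8,N); sL=80/113, sR=16/17; mL=-448/1921, mR=-456/1921; mL+mR=-8/17 → advance -1; mR−mL=-8/1921 → turn -1·90°
n=1: pose=(-8,7,E); sL=32/25, sR=160/137; mL=384/3425, mR=-2384/3425; mL+mR=-80/137 → advance -1; mR−mL=-2768/3425 → turn -1·90°
n=2: pose=(-9,7,S); sL=20/29, sR=40/73; mL=300/2117, mR=-880/2117; mL+mR=-20/73 → advance -1; mR−mL=-1180/2117 → turn -1·90°
n=3: pose=(-9,8,W); sL=160/333, sR=32/65; mL=-256/21645, mR=-5072/21645; mL+mR=-16/65 → advance -1; mR−mL=-4816/21645 → turn -1·90°

0 80/113 16/17 -448/1921 -456/1921 -8 8 N
1 32/25 160/137 384/3425 -2384/3425 -8 7 E
2 20/29 40/73 300/2117 -880/2117 -9 7 S
3 160/333 32/65 -256/21645 -5072/21645 -9 8 W
final -8 8 N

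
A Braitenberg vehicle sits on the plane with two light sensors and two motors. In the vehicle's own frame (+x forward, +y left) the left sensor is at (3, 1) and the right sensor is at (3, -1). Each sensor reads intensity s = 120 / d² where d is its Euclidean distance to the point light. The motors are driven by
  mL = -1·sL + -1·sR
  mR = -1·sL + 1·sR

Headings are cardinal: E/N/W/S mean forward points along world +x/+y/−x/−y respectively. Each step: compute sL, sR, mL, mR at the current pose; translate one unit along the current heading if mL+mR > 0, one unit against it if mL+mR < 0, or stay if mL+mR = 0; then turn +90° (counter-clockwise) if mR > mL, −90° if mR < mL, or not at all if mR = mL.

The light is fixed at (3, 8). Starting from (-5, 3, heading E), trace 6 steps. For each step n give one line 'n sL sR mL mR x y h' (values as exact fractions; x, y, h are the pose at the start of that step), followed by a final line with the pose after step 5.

n=0: pose=(-5,3,E); sL=120/41, sR=120/61; mL=-12240/2501, mR=-2400/2501; mL+mR=-240/41 → advance -1; mR−mL=240/61 → turn +1·90°
n=1: pose=(-6,3,N); sL=15/13, sR=30/17; mL=-645/221, mR=135/221; mL+mR=-30/13 → advance -1; mR−mL=60/17 → turn +1·90°
n=2: pose=(-6,2,W); sL=120/193, sR=120/169; mL=-43440/32617, mR=2880/32617; mL+mR=-240/193 → advance -1; mR−mL=240/169 → turn +1·90°
n=3: pose=(-5,2,S); sL=12/13, sR=20/27; mL=-584/351, mR=-64/351; mL+mR=-24/13 → advance -1; mR−mL=40/27 → turn +1·90°
n=4: pose=(-5,3,E); sL=120/41, sR=120/61; mL=-12240/2501, mR=-2400/2501; mL+mR=-240/41 → advance -1; mR−mL=240/61 → turn +1·90°
n=5: pose=(-6,3,N); sL=15/13, sR=30/17; mL=-645/221, mR=135/221; mL+mR=-30/13 → advance -1; mR−mL=60/17 → turn +1·90°

0 120/41 120/61 -12240/2501 -2400/2501 -5 3 E
1 15/13 30/17 -645/221 135/221 -6 3 N
2 120/193 120/169 -43440/32617 2880/32617 -6 2 W
3 12/13 20/27 -584/351 -64/351 -5 2 S
4 120/41 120/61 -12240/2501 -2400/2501 -5 3 E
5 15/13 30/17 -645/221 135/221 -6 3 N
final -6 2 W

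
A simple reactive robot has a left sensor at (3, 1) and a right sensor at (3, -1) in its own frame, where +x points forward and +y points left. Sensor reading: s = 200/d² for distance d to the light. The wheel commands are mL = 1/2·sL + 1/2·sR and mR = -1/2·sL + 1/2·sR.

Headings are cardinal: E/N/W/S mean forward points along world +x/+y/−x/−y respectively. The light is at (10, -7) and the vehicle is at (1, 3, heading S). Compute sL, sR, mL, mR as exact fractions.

left sensor world pos  = (2, 0); dL² = 113
right sensor world pos = (0, 0); dR² = 149
sL = 200/113 = 200/113
sR = 200/149 = 200/149
mL = 1/2·sL + 1/2·sR = 26200/16837
mR = -1/2·sL + 1/2·sR = -3600/16837

200/113 200/149 26200/16837 -3600/16837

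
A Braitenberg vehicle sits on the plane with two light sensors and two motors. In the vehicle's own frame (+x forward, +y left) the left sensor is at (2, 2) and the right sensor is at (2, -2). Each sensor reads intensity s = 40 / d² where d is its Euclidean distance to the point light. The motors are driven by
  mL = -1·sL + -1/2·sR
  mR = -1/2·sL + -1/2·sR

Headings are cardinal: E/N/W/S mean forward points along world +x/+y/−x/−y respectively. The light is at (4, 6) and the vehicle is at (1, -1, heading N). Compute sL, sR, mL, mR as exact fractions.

left sensor world pos  = (-1, 1); dL² = 50
right sensor world pos = (3, 1); dR² = 26
sL = 40/50 = 4/5
sR = 40/26 = 20/13
mL = -1·sL + -1/2·sR = -102/65
mR = -1/2·sL + -1/2·sR = -76/65

4/5 20/13 -102/65 -76/65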